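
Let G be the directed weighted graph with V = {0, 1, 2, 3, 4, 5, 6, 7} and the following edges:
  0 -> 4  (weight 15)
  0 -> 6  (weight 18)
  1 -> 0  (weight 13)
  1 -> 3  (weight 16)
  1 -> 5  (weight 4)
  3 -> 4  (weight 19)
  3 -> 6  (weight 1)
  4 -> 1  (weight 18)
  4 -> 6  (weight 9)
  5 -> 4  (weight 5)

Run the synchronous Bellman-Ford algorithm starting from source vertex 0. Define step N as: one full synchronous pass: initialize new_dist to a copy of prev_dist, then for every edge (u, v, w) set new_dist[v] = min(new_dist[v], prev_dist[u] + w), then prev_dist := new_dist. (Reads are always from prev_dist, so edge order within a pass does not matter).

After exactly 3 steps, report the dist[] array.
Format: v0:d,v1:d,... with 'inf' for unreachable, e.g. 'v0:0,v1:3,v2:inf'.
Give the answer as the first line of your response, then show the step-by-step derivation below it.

v0:0,v1:33,v2:inf,v3:49,v4:15,v5:37,v6:18,v7:inf

step 1: dist = v0:0,v1:inf,v2:inf,v3:inf,v4:15,v5:inf,v6:18,v7:inf
step 2: dist = v0:0,v1:33,v2:inf,v3:inf,v4:15,v5:inf,v6:18,v7:inf
step 3: dist = v0:0,v1:33,v2:inf,v3:49,v4:15,v5:37,v6:18,v7:inf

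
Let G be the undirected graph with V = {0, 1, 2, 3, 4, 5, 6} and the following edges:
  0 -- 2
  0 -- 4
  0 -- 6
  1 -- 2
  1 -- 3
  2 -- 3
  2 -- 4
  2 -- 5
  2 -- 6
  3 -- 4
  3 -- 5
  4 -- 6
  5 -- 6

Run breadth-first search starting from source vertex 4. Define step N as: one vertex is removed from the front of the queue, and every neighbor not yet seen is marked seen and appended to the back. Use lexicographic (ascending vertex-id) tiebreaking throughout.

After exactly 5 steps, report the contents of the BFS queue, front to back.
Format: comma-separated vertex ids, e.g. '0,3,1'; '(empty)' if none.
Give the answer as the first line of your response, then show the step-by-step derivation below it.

1,5

step 1: dequeue 4; queue=[0,2,3,6]; order=4
step 2: dequeue 0; queue=[2,3,6]; order=4,0
step 3: dequeue 2; queue=[3,6,1,5]; order=4,0,2
step 4: dequeue 3; queue=[6,1,5]; order=4,0,2,3
step 5: dequeue 6; queue=[1,5]; order=4,0,2,3,6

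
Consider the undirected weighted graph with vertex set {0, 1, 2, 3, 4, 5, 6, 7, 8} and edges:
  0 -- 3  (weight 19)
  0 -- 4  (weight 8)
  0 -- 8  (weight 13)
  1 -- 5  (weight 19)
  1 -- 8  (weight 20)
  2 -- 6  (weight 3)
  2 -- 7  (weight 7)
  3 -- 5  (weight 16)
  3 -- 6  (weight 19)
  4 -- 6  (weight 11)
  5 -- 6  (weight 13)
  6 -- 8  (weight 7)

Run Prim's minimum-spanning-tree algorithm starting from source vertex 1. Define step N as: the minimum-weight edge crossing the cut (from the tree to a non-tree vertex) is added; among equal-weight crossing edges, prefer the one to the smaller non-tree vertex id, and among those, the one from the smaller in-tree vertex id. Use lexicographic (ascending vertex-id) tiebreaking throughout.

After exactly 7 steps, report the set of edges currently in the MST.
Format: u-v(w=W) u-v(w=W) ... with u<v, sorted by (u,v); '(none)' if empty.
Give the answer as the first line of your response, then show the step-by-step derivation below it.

0-4(w=8) 1-5(w=19) 2-6(w=3) 2-7(w=7) 4-6(w=11) 5-6(w=13) 6-8(w=7)

step 1: add edge 1-5 (w=19); MST = {1-5(w=19)}
step 2: add edge 5-6 (w=13); MST = {1-5(w=19) 5-6(w=13)}
step 3: add edge 2-6 (w=3); MST = {1-5(w=19) 2-6(w=3) 5-6(w=13)}
step 4: add edge 2-7 (w=7); MST = {1-5(w=19) 2-6(w=3) 2-7(w=7) 5-6(w=13)}
step 5: add edge 6-8 (w=7); MST = {1-5(w=19) 2-6(w=3) 2-7(w=7) 5-6(w=13) 6-8(w=7)}
step 6: add edge 4-6 (w=11); MST = {1-5(w=19) 2-6(w=3) 2-7(w=7) 4-6(w=11) 5-6(w=13) 6-8(w=7)}
step 7: add edge 0-4 (w=8); MST = {0-4(w=8) 1-5(w=19) 2-6(w=3) 2-7(w=7) 4-6(w=11) 5-6(w=13) 6-8(w=7)}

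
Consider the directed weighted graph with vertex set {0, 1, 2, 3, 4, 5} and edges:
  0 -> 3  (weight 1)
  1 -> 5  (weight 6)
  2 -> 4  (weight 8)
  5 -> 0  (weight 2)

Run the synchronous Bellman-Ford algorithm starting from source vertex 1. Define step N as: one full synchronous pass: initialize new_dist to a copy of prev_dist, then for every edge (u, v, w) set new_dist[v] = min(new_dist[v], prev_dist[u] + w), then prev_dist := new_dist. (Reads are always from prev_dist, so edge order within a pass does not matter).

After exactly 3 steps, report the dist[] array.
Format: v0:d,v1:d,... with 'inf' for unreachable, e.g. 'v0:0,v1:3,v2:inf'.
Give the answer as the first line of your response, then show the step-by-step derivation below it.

v0:8,v1:0,v2:inf,v3:9,v4:inf,v5:6

step 1: dist = v0:inf,v1:0,v2:inf,v3:inf,v4:inf,v5:6
step 2: dist = v0:8,v1:0,v2:inf,v3:inf,v4:inf,v5:6
step 3: dist = v0:8,v1:0,v2:inf,v3:9,v4:inf,v5:6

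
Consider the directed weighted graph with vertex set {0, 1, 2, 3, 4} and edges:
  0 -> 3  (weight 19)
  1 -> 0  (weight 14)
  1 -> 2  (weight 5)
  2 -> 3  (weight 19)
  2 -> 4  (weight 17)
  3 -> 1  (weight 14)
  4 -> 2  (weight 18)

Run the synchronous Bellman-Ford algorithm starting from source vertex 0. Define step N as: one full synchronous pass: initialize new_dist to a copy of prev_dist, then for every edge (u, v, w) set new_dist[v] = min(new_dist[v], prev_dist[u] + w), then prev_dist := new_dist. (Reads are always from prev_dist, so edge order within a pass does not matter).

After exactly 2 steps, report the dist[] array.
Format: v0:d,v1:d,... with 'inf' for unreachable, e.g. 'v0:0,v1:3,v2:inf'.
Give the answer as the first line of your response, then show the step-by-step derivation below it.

v0:0,v1:33,v2:inf,v3:19,v4:inf

step 1: dist = v0:0,v1:inf,v2:inf,v3:19,v4:inf
step 2: dist = v0:0,v1:33,v2:inf,v3:19,v4:inf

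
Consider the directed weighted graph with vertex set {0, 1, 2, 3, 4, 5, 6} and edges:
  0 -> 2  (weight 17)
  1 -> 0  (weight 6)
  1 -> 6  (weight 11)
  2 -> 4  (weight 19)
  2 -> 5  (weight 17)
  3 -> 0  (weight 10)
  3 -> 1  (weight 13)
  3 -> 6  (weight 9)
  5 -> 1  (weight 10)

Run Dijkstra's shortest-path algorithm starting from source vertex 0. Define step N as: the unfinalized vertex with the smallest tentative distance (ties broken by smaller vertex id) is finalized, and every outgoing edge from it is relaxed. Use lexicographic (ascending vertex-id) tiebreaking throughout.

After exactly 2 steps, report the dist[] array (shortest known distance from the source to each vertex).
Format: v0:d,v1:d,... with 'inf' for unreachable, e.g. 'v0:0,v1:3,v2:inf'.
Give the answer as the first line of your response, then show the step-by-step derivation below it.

v0:0,v1:inf,v2:17,v3:inf,v4:36,v5:34,v6:inf

step 1: dist = v0:0,v1:inf,v2:17,v3:inf,v4:inf,v5:inf,v6:inf
step 2: dist = v0:0,v1:inf,v2:17,v3:inf,v4:36,v5:34,v6:inf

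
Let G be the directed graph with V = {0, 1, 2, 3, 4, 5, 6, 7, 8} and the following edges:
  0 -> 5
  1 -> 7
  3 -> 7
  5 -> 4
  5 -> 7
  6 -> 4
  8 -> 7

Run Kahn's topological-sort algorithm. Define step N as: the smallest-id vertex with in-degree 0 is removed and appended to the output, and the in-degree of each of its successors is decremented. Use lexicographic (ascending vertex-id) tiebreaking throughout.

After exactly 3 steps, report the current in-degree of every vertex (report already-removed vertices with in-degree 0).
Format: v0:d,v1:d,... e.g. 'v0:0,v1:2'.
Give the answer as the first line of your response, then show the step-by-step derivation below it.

v0:0,v1:0,v2:0,v3:0,v4:2,v5:0,v6:0,v7:3,v8:0

step 1: output 0; order=[0]; indeg=(0,0,0,0,2,0,0,4,0)
step 2: output 1; order=[0,1]; indeg=(0,0,0,0,2,0,0,3,0)
step 3: output 2; order=[0,1,2]; indeg=(0,0,0,0,2,0,0,3,0)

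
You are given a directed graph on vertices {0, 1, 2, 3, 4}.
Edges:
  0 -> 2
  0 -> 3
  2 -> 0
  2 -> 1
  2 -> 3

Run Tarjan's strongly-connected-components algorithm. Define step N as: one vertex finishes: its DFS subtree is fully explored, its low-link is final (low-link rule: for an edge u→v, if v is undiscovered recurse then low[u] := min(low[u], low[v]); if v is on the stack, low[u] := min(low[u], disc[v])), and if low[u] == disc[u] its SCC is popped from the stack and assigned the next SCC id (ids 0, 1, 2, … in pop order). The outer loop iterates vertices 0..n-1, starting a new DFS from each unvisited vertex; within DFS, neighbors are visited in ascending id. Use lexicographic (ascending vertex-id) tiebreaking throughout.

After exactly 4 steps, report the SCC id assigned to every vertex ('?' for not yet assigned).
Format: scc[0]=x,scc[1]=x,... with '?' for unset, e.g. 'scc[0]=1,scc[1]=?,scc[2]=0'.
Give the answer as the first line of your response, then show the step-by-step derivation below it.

scc[0]=2,scc[1]=0,scc[2]=2,scc[3]=1,scc[4]=?

step 1: low=(low[0]=0,low[1]=2,low[2]=0,low[3]=?,low[4]=?); scc=(scc[0]=?,scc[1]=0,scc[2]=?,scc[3]=?,scc[4]=?)
step 2: low=(low[0]=0,low[1]=2,low[2]=0,low[3]=3,low[4]=?); scc=(scc[0]=?,scc[1]=0,scc[2]=?,scc[3]=1,scc[4]=?)
step 3: low=(low[0]=0,low[1]=2,low[2]=0,low[3]=3,low[4]=?); scc=(scc[0]=?,scc[1]=0,scc[2]=?,scc[3]=1,scc[4]=?)
step 4: low=(low[0]=0,low[1]=2,low[2]=0,low[3]=3,low[4]=?); scc=(scc[0]=2,scc[1]=0,scc[2]=2,scc[3]=1,scc[4]=?)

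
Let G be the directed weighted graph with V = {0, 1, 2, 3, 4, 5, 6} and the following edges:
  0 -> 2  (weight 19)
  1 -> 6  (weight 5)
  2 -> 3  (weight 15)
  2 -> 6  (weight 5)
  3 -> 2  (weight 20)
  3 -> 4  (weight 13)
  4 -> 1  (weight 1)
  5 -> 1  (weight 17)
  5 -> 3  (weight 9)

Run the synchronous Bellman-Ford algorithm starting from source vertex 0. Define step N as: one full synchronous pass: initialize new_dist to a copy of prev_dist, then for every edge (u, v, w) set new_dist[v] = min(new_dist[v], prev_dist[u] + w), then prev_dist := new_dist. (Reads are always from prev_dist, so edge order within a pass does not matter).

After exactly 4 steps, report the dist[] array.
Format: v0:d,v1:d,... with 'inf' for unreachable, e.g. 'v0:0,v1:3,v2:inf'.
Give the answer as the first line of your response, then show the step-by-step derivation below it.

v0:0,v1:48,v2:19,v3:34,v4:47,v5:inf,v6:24

step 1: dist = v0:0,v1:inf,v2:19,v3:inf,v4:inf,v5:inf,v6:inf
step 2: dist = v0:0,v1:inf,v2:19,v3:34,v4:inf,v5:inf,v6:24
step 3: dist = v0:0,v1:inf,v2:19,v3:34,v4:47,v5:inf,v6:24
step 4: dist = v0:0,v1:48,v2:19,v3:34,v4:47,v5:inf,v6:24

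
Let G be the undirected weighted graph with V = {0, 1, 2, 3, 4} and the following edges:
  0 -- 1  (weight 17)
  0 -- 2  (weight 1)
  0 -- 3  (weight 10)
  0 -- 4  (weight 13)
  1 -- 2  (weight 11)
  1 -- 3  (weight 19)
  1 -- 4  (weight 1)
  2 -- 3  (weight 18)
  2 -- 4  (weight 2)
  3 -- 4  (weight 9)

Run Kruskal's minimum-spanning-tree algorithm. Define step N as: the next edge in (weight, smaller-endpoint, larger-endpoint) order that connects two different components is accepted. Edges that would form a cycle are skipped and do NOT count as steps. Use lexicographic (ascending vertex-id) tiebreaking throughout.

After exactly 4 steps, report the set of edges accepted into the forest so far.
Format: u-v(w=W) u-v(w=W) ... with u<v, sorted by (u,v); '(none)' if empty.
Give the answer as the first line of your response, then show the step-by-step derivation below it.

0-2(w=1) 1-4(w=1) 2-4(w=2) 3-4(w=9)

step 1: add edge 0-2 (w=1); MST = {0-2(w=1)}
step 2: add edge 1-4 (w=1); MST = {0-2(w=1) 1-4(w=1)}
step 3: add edge 2-4 (w=2); MST = {0-2(w=1) 1-4(w=1) 2-4(w=2)}
step 4: add edge 3-4 (w=9); MST = {0-2(w=1) 1-4(w=1) 2-4(w=2) 3-4(w=9)}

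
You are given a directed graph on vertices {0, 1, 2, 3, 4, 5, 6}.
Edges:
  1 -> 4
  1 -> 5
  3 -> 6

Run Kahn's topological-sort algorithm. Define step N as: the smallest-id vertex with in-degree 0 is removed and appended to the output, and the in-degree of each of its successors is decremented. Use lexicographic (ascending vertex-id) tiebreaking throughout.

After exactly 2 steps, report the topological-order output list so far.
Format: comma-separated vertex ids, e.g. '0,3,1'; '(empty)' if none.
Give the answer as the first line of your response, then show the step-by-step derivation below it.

0,1

step 1: output 0; order=[0]; indeg=(0,0,0,0,1,1,1)
step 2: output 1; order=[0,1]; indeg=(0,0,0,0,0,0,1)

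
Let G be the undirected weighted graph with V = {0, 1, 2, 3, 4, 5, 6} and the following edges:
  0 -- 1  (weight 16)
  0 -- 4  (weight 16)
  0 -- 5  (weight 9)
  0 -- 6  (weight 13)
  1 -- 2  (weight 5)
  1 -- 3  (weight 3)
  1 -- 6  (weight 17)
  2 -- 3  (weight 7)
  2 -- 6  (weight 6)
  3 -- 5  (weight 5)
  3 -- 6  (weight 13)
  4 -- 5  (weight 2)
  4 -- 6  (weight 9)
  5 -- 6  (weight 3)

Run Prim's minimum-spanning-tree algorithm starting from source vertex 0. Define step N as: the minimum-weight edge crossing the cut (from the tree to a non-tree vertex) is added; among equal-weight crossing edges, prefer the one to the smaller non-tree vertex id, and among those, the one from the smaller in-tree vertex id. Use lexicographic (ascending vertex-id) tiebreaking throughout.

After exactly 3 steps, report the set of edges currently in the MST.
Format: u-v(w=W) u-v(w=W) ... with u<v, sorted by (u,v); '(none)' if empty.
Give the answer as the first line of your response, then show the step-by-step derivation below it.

0-5(w=9) 4-5(w=2) 5-6(w=3)

step 1: add edge 0-5 (w=9); MST = {0-5(w=9)}
step 2: add edge 4-5 (w=2); MST = {0-5(w=9) 4-5(w=2)}
step 3: add edge 5-6 (w=3); MST = {0-5(w=9) 4-5(w=2) 5-6(w=3)}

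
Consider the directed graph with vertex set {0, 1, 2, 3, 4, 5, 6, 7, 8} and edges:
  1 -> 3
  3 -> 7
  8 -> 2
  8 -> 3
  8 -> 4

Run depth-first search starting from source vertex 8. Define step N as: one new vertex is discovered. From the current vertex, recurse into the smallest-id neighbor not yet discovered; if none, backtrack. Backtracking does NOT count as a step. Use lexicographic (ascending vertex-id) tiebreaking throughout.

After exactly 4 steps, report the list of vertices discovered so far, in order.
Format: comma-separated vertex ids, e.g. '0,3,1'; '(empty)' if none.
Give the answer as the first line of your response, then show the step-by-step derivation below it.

8,2,3,7

step 1: discover 8; path=8; order=8
step 2: discover 2; path=8>2; order=8,2
step 3: discover 3; path=8>3; order=8,2,3
step 4: discover 7; path=8>3>7; order=8,2,3,7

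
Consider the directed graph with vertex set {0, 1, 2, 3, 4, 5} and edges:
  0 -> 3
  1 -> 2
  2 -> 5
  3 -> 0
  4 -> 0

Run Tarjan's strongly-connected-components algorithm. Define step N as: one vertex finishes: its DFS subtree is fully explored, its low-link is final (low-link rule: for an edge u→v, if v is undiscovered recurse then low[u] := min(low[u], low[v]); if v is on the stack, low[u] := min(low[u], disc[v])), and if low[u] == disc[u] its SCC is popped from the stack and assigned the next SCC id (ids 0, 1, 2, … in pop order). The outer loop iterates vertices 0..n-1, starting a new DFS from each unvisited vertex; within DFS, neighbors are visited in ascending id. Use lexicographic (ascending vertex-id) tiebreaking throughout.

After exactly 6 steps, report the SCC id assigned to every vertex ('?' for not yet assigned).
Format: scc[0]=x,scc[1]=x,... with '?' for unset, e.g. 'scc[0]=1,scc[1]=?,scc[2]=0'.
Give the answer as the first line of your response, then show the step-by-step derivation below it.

scc[0]=0,scc[1]=3,scc[2]=2,scc[3]=0,scc[4]=4,scc[5]=1

step 1: low=(low[0]=0,low[1]=?,low[2]=?,low[3]=0,low[4]=?,low[5]=?); scc=(scc[0]=?,scc[1]=?,scc[2]=?,scc[3]=?,scc[4]=?,scc[5]=?)
step 2: low=(low[0]=0,low[1]=?,low[2]=?,low[3]=0,low[4]=?,low[5]=?); scc=(scc[0]=0,scc[1]=?,scc[2]=?,scc[3]=0,scc[4]=?,scc[5]=?)
step 3: low=(low[0]=0,low[1]=2,low[2]=3,low[3]=0,low[4]=?,low[5]=4); scc=(scc[0]=0,scc[1]=?,scc[2]=?,scc[3]=0,scc[4]=?,scc[5]=1)
step 4: low=(low[0]=0,low[1]=2,low[2]=3,low[3]=0,low[4]=?,low[5]=4); scc=(scc[0]=0,scc[1]=?,scc[2]=2,scc[3]=0,scc[4]=?,scc[5]=1)
step 5: low=(low[0]=0,low[1]=2,low[2]=3,low[3]=0,low[4]=?,low[5]=4); scc=(scc[0]=0,scc[1]=3,scc[2]=2,scc[3]=0,scc[4]=?,scc[5]=1)
step 6: low=(low[0]=0,low[1]=2,low[2]=3,low[3]=0,low[4]=5,low[5]=4); scc=(scc[0]=0,scc[1]=3,scc[2]=2,scc[3]=0,scc[4]=4,scc[5]=1)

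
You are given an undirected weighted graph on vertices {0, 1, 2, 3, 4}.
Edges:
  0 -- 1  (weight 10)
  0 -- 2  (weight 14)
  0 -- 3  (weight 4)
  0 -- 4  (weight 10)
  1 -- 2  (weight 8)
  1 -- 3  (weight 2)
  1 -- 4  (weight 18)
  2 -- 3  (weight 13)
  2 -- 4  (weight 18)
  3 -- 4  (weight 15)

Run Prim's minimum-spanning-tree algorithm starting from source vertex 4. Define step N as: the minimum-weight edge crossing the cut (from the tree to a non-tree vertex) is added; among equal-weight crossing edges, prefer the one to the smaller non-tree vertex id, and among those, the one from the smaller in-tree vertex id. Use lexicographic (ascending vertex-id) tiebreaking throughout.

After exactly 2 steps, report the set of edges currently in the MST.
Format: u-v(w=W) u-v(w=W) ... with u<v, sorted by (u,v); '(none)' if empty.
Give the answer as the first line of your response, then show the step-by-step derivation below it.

0-3(w=4) 0-4(w=10)

step 1: add edge 0-4 (w=10); MST = {0-4(w=10)}
step 2: add edge 0-3 (w=4); MST = {0-3(w=4) 0-4(w=10)}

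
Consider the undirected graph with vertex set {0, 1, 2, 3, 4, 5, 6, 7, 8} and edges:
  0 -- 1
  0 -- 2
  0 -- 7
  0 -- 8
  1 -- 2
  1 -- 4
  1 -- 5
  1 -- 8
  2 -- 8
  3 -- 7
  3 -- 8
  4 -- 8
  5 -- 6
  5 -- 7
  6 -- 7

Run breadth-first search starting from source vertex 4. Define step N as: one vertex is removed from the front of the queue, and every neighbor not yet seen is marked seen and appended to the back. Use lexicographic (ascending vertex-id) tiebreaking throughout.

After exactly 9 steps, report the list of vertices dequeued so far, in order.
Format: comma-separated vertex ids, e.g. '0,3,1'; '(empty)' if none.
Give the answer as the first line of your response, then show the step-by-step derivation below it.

4,1,8,0,2,5,3,7,6

step 1: dequeue 4; queue=[1,8]; order=4
step 2: dequeue 1; queue=[8,0,2,5]; order=4,1
step 3: dequeue 8; queue=[0,2,5,3]; order=4,1,8
step 4: dequeue 0; queue=[2,5,3,7]; order=4,1,8,0
step 5: dequeue 2; queue=[5,3,7]; order=4,1,8,0,2
step 6: dequeue 5; queue=[3,7,6]; order=4,1,8,0,2,5
step 7: dequeue 3; queue=[7,6]; order=4,1,8,0,2,5,3
step 8: dequeue 7; queue=[6]; order=4,1,8,0,2,5,3,7
step 9: dequeue 6; queue=[(empty)]; order=4,1,8,0,2,5,3,7,6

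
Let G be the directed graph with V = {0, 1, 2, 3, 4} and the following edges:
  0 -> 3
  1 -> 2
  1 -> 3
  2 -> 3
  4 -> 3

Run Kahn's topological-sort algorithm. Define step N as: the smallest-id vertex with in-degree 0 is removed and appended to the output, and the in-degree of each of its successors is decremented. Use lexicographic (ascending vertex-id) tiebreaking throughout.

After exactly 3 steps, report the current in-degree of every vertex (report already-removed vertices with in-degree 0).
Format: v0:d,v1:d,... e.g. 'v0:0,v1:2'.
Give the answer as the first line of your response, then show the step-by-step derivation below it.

v0:0,v1:0,v2:0,v3:1,v4:0

step 1: output 0; order=[0]; indeg=(0,0,1,3,0)
step 2: output 1; order=[0,1]; indeg=(0,0,0,2,0)
step 3: output 2; order=[0,1,2]; indeg=(0,0,0,1,0)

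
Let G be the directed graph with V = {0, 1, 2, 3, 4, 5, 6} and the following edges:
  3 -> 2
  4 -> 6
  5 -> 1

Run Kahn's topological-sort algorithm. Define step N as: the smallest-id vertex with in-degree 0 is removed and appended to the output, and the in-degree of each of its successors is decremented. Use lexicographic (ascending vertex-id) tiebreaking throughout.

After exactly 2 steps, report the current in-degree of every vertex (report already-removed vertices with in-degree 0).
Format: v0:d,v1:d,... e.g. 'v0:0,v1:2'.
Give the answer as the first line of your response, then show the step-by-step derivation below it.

v0:0,v1:1,v2:0,v3:0,v4:0,v5:0,v6:1

step 1: output 0; order=[0]; indeg=(0,1,1,0,0,0,1)
step 2: output 3; order=[0,3]; indeg=(0,1,0,0,0,0,1)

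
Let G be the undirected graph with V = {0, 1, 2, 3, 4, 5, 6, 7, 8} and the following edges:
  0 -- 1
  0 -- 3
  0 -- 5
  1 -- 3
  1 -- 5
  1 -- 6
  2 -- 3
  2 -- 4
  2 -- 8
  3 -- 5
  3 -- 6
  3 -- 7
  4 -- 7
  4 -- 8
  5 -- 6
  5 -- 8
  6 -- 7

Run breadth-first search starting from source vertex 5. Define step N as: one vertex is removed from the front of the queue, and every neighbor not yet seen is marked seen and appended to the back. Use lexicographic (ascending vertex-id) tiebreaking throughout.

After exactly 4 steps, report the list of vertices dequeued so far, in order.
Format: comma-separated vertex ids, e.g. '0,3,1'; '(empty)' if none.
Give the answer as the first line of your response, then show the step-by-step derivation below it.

5,0,1,3

step 1: dequeue 5; queue=[0,1,3,6,8]; order=5
step 2: dequeue 0; queue=[1,3,6,8]; order=5,0
step 3: dequeue 1; queue=[3,6,8]; order=5,0,1
step 4: dequeue 3; queue=[6,8,2,7]; order=5,0,1,3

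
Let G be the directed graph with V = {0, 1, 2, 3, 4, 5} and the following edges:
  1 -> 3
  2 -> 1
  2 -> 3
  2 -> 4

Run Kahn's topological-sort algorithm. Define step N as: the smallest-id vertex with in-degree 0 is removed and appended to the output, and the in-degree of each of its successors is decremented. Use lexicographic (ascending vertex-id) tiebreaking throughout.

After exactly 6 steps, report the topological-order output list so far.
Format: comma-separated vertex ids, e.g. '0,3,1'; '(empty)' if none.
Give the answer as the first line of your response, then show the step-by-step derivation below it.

0,2,1,3,4,5

step 1: output 0; order=[0]; indeg=(0,1,0,2,1,0)
step 2: output 2; order=[0,2]; indeg=(0,0,0,1,0,0)
step 3: output 1; order=[0,2,1]; indeg=(0,0,0,0,0,0)
step 4: output 3; order=[0,2,1,3]; indeg=(0,0,0,0,0,0)
step 5: output 4; order=[0,2,1,3,4]; indeg=(0,0,0,0,0,0)
step 6: output 5; order=[0,2,1,3,4,5]; indeg=(0,0,0,0,0,0)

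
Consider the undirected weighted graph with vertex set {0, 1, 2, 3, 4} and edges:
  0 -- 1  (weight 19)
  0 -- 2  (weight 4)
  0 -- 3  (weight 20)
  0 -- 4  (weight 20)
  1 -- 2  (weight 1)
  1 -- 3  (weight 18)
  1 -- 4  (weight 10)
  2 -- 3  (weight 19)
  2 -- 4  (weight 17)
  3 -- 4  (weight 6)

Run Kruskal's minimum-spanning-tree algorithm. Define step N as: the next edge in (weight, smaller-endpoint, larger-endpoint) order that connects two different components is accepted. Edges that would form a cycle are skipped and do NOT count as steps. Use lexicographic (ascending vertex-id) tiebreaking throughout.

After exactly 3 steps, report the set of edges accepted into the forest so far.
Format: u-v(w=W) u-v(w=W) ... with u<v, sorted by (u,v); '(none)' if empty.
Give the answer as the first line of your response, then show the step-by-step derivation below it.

0-2(w=4) 1-2(w=1) 3-4(w=6)

step 1: add edge 1-2 (w=1); MST = {1-2(w=1)}
step 2: add edge 0-2 (w=4); MST = {0-2(w=4) 1-2(w=1)}
step 3: add edge 3-4 (w=6); MST = {0-2(w=4) 1-2(w=1) 3-4(w=6)}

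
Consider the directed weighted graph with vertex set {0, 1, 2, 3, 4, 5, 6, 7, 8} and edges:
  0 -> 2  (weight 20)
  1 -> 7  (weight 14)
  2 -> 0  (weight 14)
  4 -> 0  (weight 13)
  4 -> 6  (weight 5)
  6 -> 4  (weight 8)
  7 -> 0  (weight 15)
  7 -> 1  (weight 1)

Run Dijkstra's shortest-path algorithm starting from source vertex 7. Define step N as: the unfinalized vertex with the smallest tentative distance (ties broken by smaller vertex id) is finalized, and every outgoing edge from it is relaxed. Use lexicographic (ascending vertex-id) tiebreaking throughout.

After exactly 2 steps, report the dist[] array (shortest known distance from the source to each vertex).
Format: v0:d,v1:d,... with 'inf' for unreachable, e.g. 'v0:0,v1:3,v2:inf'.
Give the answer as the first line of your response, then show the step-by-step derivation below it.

v0:15,v1:1,v2:inf,v3:inf,v4:inf,v5:inf,v6:inf,v7:0,v8:inf

step 1: dist = v0:15,v1:1,v2:inf,v3:inf,v4:inf,v5:inf,v6:inf,v7:0,v8:inf
step 2: dist = v0:15,v1:1,v2:inf,v3:inf,v4:inf,v5:inf,v6:inf,v7:0,v8:inf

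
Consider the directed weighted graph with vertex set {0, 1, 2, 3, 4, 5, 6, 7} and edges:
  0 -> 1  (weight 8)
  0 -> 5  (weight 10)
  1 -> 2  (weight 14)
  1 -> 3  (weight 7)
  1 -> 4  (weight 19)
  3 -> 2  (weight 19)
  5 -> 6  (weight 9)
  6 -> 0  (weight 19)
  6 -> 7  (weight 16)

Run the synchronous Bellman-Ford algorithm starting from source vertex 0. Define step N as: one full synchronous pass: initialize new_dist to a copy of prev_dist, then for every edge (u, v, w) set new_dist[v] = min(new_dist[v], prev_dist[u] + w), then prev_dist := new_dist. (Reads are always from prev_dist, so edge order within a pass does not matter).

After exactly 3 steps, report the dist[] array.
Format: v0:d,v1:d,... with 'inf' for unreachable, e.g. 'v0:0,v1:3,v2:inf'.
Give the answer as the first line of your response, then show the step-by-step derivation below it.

v0:0,v1:8,v2:22,v3:15,v4:27,v5:10,v6:19,v7:35

step 1: dist = v0:0,v1:8,v2:inf,v3:inf,v4:inf,v5:10,v6:inf,v7:inf
step 2: dist = v0:0,v1:8,v2:22,v3:15,v4:27,v5:10,v6:19,v7:inf
step 3: dist = v0:0,v1:8,v2:22,v3:15,v4:27,v5:10,v6:19,v7:35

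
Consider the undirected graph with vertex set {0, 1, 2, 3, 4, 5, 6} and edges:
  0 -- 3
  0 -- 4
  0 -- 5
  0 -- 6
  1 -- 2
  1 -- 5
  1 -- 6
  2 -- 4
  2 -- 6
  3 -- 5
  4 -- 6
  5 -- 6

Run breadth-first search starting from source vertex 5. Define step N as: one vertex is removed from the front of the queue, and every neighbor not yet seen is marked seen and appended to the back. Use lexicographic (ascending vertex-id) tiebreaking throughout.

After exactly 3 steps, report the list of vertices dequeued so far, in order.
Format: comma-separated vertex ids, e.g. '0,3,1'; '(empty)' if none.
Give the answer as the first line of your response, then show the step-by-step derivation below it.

5,0,1

step 1: dequeue 5; queue=[0,1,3,6]; order=5
step 2: dequeue 0; queue=[1,3,6,4]; order=5,0
step 3: dequeue 1; queue=[3,6,4,2]; order=5,0,1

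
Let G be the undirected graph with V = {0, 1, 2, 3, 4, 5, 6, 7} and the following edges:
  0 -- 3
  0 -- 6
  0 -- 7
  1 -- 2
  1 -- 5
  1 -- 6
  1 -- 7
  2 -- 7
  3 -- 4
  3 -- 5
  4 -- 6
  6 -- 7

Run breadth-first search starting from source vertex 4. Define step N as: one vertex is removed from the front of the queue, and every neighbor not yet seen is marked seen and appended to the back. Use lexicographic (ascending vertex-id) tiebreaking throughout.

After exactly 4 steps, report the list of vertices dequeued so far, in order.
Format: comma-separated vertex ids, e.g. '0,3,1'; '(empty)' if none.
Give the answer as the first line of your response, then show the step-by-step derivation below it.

4,3,6,0

step 1: dequeue 4; queue=[3,6]; order=4
step 2: dequeue 3; queue=[6,0,5]; order=4,3
step 3: dequeue 6; queue=[0,5,1,7]; order=4,3,6
step 4: dequeue 0; queue=[5,1,7]; order=4,3,6,0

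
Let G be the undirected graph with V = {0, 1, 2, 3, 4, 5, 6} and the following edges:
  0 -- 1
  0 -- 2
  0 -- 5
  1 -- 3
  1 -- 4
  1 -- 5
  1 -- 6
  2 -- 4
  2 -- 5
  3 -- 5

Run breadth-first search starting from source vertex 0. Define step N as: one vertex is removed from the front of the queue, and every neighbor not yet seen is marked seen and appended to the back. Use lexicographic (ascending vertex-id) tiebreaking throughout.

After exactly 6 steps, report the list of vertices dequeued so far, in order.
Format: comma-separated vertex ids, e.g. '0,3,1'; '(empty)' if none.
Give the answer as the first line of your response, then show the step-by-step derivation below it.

0,1,2,5,3,4

step 1: dequeue 0; queue=[1,2,5]; order=0
step 2: dequeue 1; queue=[2,5,3,4,6]; order=0,1
step 3: dequeue 2; queue=[5,3,4,6]; order=0,1,2
step 4: dequeue 5; queue=[3,4,6]; order=0,1,2,5
step 5: dequeue 3; queue=[4,6]; order=0,1,2,5,3
step 6: dequeue 4; queue=[6]; order=0,1,2,5,3,4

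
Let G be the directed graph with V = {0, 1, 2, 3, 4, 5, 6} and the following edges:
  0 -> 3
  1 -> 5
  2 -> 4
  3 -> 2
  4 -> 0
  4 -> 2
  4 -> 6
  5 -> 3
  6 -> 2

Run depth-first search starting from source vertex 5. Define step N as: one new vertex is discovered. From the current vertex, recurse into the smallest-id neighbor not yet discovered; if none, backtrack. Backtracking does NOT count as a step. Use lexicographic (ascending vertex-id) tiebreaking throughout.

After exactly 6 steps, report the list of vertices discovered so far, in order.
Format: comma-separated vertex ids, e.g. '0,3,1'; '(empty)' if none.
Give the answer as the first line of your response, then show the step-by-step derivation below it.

5,3,2,4,0,6

step 1: discover 5; path=5; order=5
step 2: discover 3; path=5>3; order=5,3
step 3: discover 2; path=5>3>2; order=5,3,2
step 4: discover 4; path=5>3>2>4; order=5,3,2,4
step 5: discover 0; path=5>3>2>4>0; order=5,3,2,4,0
step 6: discover 6; path=5>3>2>4>6; order=5,3,2,4,0,6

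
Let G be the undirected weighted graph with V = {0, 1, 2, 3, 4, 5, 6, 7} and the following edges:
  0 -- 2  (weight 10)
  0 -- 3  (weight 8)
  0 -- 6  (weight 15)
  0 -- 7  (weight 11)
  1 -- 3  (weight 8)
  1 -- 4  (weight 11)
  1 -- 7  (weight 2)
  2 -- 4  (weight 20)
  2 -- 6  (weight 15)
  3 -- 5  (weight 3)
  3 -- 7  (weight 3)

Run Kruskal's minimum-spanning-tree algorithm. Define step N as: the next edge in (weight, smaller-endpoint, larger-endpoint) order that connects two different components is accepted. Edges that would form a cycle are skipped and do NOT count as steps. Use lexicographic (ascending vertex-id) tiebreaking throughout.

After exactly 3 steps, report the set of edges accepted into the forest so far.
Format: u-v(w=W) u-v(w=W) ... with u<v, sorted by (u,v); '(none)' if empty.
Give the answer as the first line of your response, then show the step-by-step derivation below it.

1-7(w=2) 3-5(w=3) 3-7(w=3)

step 1: add edge 1-7 (w=2); MST = {1-7(w=2)}
step 2: add edge 3-5 (w=3); MST = {1-7(w=2) 3-5(w=3)}
step 3: add edge 3-7 (w=3); MST = {1-7(w=2) 3-5(w=3) 3-7(w=3)}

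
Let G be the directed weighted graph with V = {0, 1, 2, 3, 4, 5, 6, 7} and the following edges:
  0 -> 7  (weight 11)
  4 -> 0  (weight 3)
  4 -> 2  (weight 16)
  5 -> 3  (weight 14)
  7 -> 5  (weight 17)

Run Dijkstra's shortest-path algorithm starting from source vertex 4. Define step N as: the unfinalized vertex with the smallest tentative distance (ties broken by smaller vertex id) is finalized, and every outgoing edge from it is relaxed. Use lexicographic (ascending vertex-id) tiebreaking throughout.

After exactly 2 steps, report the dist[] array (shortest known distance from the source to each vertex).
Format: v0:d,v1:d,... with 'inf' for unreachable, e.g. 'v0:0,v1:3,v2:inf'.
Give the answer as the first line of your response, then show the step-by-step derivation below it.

v0:3,v1:inf,v2:16,v3:inf,v4:0,v5:inf,v6:inf,v7:14

step 1: dist = v0:3,v1:inf,v2:16,v3:inf,v4:0,v5:inf,v6:inf,v7:inf
step 2: dist = v0:3,v1:inf,v2:16,v3:inf,v4:0,v5:inf,v6:inf,v7:14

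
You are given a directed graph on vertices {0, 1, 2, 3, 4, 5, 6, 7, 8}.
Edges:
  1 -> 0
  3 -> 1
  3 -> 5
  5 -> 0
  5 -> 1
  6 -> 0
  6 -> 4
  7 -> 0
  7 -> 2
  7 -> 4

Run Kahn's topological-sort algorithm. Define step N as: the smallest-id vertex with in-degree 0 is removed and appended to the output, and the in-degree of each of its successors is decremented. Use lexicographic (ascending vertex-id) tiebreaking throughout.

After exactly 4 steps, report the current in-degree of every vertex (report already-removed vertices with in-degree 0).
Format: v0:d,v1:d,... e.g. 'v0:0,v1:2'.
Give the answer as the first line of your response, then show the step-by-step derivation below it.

v0:1,v1:0,v2:1,v3:0,v4:1,v5:0,v6:0,v7:0,v8:0

step 1: output 3; order=[3]; indeg=(4,1,1,0,2,0,0,0,0)
step 2: output 5; order=[3,5]; indeg=(3,0,1,0,2,0,0,0,0)
step 3: output 1; order=[3,5,1]; indeg=(2,0,1,0,2,0,0,0,0)
step 4: output 6; order=[3,5,1,6]; indeg=(1,0,1,0,1,0,0,0,0)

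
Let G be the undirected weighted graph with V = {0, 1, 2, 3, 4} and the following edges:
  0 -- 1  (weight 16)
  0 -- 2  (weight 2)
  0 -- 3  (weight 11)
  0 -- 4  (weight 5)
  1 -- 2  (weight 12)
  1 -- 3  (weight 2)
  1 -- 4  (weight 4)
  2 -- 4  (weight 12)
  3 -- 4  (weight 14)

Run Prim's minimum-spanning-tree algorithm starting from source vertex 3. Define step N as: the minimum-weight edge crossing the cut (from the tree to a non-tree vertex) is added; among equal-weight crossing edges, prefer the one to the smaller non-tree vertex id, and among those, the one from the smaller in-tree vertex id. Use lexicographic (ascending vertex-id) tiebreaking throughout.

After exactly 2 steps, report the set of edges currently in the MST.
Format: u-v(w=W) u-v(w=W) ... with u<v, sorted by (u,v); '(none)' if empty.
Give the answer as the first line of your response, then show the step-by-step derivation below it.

1-3(w=2) 1-4(w=4)

step 1: add edge 1-3 (w=2); MST = {1-3(w=2)}
step 2: add edge 1-4 (w=4); MST = {1-3(w=2) 1-4(w=4)}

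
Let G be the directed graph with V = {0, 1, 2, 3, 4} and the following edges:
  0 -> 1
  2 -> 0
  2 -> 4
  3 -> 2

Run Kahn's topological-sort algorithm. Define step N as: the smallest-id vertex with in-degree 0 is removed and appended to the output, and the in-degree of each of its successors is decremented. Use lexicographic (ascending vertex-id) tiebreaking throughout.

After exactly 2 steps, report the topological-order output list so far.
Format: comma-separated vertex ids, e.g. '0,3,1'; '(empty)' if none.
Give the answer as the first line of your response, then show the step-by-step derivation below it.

3,2

step 1: output 3; order=[3]; indeg=(1,1,0,0,1)
step 2: output 2; order=[3,2]; indeg=(0,1,0,0,0)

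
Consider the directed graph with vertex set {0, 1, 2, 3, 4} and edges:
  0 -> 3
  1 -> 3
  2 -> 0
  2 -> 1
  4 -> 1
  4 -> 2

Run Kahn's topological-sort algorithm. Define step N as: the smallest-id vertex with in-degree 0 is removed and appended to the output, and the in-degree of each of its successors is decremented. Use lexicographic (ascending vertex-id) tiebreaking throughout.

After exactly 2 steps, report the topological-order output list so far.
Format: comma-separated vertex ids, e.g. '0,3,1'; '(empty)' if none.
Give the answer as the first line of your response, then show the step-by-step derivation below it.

4,2

step 1: output 4; order=[4]; indeg=(1,1,0,2,0)
step 2: output 2; order=[4,2]; indeg=(0,0,0,2,0)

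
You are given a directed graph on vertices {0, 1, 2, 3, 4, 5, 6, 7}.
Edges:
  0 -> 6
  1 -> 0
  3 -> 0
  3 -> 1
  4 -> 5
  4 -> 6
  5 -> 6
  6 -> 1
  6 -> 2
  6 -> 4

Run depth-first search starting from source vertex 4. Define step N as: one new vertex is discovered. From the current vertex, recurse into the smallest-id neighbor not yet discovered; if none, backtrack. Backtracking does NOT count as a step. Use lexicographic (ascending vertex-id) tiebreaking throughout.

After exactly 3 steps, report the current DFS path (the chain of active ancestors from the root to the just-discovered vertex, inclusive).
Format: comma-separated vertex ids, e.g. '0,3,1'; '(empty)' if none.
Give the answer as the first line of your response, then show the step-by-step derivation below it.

4,5,6

step 1: discover 4; path=4; order=4
step 2: discover 5; path=4>5; order=4,5
step 3: discover 6; path=4>5>6; order=4,5,6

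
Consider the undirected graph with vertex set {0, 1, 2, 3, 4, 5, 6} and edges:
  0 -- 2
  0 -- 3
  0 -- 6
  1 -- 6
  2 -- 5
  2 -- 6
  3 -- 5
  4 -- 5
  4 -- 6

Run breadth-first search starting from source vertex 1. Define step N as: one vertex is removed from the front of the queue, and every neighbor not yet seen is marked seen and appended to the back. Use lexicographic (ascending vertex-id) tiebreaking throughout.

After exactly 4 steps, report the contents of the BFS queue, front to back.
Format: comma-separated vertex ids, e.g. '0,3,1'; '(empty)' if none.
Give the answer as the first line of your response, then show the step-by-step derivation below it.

4,3,5

step 1: dequeue 1; queue=[6]; order=1
step 2: dequeue 6; queue=[0,2,4]; order=1,6
step 3: dequeue 0; queue=[2,4,3]; order=1,6,0
step 4: dequeue 2; queue=[4,3,5]; order=1,6,0,2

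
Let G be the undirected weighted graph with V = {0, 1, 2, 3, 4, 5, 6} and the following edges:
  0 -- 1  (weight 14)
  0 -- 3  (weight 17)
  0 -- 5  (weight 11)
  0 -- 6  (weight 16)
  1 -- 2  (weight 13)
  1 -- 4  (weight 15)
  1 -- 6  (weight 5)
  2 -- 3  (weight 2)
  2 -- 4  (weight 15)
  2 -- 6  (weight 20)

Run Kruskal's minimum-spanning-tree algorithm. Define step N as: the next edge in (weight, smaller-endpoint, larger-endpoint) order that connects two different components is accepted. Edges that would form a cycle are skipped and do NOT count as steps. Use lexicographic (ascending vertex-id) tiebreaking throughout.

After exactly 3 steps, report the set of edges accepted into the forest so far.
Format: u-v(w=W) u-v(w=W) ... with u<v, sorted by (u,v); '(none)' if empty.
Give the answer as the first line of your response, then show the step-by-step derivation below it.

0-5(w=11) 1-6(w=5) 2-3(w=2)

step 1: add edge 2-3 (w=2); MST = {2-3(w=2)}
step 2: add edge 1-6 (w=5); MST = {1-6(w=5) 2-3(w=2)}
step 3: add edge 0-5 (w=11); MST = {0-5(w=11) 1-6(w=5) 2-3(w=2)}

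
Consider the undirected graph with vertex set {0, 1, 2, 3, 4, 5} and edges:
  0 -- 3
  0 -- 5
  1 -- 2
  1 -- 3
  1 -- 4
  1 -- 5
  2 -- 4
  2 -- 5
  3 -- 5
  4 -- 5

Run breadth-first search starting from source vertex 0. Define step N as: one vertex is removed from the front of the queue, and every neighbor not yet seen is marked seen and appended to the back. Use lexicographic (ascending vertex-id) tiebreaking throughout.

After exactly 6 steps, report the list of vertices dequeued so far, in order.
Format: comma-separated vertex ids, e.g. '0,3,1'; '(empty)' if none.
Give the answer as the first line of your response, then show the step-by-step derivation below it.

0,3,5,1,2,4

step 1: dequeue 0; queue=[3,5]; order=0
step 2: dequeue 3; queue=[5,1]; order=0,3
step 3: dequeue 5; queue=[1,2,4]; order=0,3,5
step 4: dequeue 1; queue=[2,4]; order=0,3,5,1
step 5: dequeue 2; queue=[4]; order=0,3,5,1,2
step 6: dequeue 4; queue=[(empty)]; order=0,3,5,1,2,4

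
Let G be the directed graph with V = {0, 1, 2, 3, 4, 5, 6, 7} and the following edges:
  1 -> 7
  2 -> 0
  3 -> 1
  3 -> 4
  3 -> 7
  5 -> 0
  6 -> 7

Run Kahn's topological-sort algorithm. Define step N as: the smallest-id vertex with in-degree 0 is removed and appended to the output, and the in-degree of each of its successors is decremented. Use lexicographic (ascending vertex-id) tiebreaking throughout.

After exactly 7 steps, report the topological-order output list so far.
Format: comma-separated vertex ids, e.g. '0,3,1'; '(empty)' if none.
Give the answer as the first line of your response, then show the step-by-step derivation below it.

2,3,1,4,5,0,6

step 1: output 2; order=[2]; indeg=(1,1,0,0,1,0,0,3)
step 2: output 3; order=[2,3]; indeg=(1,0,0,0,0,0,0,2)
step 3: output 1; order=[2,3,1]; indeg=(1,0,0,0,0,0,0,1)
step 4: output 4; order=[2,3,1,4]; indeg=(1,0,0,0,0,0,0,1)
step 5: output 5; order=[2,3,1,4,5]; indeg=(0,0,0,0,0,0,0,1)
step 6: output 0; order=[2,3,1,4,5,0]; indeg=(0,0,0,0,0,0,0,1)
step 7: output 6; order=[2,3,1,4,5,0,6]; indeg=(0,0,0,0,0,0,0,0)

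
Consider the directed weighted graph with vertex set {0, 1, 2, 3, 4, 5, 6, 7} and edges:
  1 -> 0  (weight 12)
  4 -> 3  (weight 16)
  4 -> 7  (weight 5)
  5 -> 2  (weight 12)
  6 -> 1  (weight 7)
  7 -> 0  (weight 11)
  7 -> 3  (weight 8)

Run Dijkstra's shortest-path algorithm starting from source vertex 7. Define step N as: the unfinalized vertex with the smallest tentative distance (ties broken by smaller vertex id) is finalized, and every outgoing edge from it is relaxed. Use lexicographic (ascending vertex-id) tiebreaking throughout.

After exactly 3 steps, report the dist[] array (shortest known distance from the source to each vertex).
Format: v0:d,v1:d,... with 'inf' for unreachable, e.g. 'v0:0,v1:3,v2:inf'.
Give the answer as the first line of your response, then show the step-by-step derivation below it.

v0:11,v1:inf,v2:inf,v3:8,v4:inf,v5:inf,v6:inf,v7:0

step 1: dist = v0:11,v1:inf,v2:inf,v3:8,v4:inf,v5:inf,v6:inf,v7:0
step 2: dist = v0:11,v1:inf,v2:inf,v3:8,v4:inf,v5:inf,v6:inf,v7:0
step 3: dist = v0:11,v1:inf,v2:inf,v3:8,v4:inf,v5:inf,v6:inf,v7:0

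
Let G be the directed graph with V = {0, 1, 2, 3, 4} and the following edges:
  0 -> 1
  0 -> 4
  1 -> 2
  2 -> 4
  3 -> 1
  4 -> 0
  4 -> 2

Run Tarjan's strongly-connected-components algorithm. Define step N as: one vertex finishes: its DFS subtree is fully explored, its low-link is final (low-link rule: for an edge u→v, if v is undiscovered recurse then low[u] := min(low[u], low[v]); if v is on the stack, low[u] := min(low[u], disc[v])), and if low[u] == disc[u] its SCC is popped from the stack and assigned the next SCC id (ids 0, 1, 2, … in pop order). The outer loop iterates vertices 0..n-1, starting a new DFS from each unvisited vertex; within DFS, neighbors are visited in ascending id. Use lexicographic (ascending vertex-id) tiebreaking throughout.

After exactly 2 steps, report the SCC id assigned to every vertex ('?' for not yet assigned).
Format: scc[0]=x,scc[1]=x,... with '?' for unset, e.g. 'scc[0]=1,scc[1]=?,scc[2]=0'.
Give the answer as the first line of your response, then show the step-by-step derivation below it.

scc[0]=?,scc[1]=?,scc[2]=?,scc[3]=?,scc[4]=?

step 1: low=(low[0]=0,low[1]=1,low[2]=2,low[3]=?,low[4]=0); scc=(scc[0]=?,scc[1]=?,scc[2]=?,scc[3]=?,scc[4]=?)
step 2: low=(low[0]=0,low[1]=1,low[2]=0,low[3]=?,low[4]=0); scc=(scc[0]=?,scc[1]=?,scc[2]=?,scc[3]=?,scc[4]=?)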